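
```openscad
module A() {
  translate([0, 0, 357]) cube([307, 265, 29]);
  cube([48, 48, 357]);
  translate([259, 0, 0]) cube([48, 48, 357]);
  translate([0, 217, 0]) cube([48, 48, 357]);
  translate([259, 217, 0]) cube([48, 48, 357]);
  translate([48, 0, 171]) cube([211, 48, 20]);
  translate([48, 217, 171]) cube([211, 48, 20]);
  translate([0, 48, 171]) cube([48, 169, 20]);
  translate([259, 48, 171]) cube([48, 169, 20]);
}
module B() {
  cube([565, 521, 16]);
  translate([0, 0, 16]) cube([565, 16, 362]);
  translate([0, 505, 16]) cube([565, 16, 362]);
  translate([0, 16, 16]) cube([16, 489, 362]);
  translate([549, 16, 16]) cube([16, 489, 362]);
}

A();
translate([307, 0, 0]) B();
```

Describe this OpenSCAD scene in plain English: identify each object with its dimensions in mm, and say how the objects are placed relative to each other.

A is a four-legged stool. The seat is a 307×265×29 mm slab whose top surface is at z = 386 mm; four square legs, each 48×48 mm in cross-section, run from the floor (z = 0) to the underside of the seat, each flush with a corner of the seat. Four stretchers, 48 mm wide and 20 mm tall, connect adjacent legs with their undersides at z = 171 mm, each running between the inner faces of the legs it joins and aligned with the legs' outer faces on the other axis.

B is an open-topped rectangular box: outside dimensions 565×521×378 mm, with a uniform wall and base thickness of 16 mm. The base is a full 565×521 slab on the floor; four walls sit on top of the base. The front and back walls (the −y and +y sides) span the full width; the two side walls fit between them.

The open box is against the stool's +x side, with their −y faces flush.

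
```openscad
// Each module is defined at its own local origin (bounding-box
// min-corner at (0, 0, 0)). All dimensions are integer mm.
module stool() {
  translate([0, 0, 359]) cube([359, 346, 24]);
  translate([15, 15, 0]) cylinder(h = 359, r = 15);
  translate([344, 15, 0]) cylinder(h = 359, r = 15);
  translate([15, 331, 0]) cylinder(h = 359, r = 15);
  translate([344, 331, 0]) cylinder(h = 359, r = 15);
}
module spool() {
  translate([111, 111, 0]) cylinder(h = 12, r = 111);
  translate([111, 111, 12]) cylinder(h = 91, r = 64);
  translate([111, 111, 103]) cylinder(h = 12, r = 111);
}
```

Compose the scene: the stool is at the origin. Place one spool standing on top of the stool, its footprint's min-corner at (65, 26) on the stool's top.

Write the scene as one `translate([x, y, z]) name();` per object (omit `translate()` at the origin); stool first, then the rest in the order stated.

stool();
translate([65, 26, 383]) spool();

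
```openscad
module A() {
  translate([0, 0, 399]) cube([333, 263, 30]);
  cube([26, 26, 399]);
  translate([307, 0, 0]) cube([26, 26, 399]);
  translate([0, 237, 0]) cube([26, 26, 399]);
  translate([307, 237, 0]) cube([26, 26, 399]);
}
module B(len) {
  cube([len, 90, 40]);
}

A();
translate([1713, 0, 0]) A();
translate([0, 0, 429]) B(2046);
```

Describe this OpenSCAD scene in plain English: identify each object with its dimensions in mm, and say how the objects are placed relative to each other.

A is a simple wooden stool: a rectangular seat 333 mm (x) by 263 mm (y), 30 mm thick, top face at z = 429 mm, on four square legs, each 26×26 mm in cross-section. The legs rest on z = 0, each flush with a corner of the seat.

B is a rectangular beam 2046 mm long (x), 90 mm deep (y), 40 mm thick (z).

The beam spans the tops of two stools placed 1380 mm apart, resting at z = 429 mm.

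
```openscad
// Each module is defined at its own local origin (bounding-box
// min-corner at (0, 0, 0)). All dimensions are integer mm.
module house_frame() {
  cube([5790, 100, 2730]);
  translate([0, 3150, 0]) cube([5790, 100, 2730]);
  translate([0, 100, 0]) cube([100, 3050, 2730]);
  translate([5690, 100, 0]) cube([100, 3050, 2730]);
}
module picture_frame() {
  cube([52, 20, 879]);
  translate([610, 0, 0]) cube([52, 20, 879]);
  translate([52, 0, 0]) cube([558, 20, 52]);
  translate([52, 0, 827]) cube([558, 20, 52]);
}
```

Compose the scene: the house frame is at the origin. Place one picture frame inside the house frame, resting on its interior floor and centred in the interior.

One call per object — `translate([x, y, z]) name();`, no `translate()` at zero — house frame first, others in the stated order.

house_frame();
translate([2564, 1615, 0]) picture_frame();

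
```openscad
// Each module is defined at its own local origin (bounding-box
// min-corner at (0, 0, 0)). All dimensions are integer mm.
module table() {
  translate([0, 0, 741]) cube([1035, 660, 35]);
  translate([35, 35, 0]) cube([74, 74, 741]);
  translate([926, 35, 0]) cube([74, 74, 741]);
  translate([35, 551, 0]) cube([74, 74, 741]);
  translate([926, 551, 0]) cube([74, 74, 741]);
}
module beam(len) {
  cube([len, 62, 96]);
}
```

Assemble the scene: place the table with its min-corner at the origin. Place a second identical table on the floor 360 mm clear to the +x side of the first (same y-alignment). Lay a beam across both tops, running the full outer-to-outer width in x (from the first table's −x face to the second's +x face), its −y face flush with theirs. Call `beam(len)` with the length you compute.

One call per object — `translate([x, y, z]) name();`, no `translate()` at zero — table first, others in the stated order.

table();
translate([1395, 0, 0]) table();
translate([0, 0, 776]) beam(2430);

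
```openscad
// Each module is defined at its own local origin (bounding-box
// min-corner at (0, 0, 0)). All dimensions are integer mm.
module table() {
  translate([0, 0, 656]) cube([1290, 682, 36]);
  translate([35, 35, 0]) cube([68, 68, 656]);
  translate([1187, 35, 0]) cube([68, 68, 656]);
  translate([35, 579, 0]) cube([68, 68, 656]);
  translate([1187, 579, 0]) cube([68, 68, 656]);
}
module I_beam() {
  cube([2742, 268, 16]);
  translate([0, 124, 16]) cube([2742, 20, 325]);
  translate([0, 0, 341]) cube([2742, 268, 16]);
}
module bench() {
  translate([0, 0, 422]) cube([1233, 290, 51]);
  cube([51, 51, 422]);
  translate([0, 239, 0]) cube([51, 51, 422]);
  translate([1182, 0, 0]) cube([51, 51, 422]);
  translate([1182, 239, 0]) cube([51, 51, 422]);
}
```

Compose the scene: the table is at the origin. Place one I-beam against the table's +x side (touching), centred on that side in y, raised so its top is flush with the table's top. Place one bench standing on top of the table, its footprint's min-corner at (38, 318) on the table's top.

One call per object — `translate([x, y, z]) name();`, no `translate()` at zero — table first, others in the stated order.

table();
translate([1290, 207, 335]) I_beam();
translate([38, 318, 692]) bench();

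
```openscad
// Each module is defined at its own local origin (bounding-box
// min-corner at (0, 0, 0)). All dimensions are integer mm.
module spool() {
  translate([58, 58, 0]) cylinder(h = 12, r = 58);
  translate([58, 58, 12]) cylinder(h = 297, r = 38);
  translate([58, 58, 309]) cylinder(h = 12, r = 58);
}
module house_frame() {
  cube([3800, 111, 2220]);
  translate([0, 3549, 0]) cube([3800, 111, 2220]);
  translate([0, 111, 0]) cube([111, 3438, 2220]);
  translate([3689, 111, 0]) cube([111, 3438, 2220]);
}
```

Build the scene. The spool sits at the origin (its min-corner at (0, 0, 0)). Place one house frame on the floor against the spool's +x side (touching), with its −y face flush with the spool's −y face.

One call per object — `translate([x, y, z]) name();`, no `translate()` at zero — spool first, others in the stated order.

spool();
translate([116, 0, 0]) house_frame();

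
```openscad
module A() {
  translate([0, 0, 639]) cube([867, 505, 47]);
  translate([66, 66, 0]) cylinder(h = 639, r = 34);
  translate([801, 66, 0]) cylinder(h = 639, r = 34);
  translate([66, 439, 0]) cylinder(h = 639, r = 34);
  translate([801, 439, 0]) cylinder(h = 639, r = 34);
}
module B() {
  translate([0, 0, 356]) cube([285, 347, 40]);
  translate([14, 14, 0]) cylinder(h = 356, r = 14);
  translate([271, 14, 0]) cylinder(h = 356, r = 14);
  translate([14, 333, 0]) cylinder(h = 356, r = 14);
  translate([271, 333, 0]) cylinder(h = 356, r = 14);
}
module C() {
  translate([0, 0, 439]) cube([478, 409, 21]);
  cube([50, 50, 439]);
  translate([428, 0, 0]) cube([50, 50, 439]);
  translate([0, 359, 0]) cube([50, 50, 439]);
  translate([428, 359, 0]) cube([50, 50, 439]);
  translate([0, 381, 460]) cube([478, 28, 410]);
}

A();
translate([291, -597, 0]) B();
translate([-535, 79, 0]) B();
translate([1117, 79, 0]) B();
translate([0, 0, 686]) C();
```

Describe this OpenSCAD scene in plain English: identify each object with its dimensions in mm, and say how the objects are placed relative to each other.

A is a table with a 867×505 mm rectangular top, 47 mm thick, top surface at z = 686 mm, supported by four round legs of 68 mm diameter, each leg's bounding box inset 32 mm from the nearest pair of top edges, running from the floor.

B is a simple wooden stool: a rectangular seat 285 mm (x) by 347 mm (y), 40 mm thick, top face at z = 396 mm, on four round legs, each 28 mm in diameter. The legs rest on z = 0, each leg's axis is inset half a diameter from the nearest pair of seat edges (so the leg's bounding box is flush with the corner).

C is a chair: 478×409 mm seat, 21 mm thick, top at z = 460 mm, on four 50 mm square corner legs flush with the seat edges. A 28 mm thick backrest slab spans the full seat width, extending 410 mm above the seat top, its back face flush with the seat's +y edge.

Three stools sit around the table at the −y, −x, +x sides. The chair is on top of the table.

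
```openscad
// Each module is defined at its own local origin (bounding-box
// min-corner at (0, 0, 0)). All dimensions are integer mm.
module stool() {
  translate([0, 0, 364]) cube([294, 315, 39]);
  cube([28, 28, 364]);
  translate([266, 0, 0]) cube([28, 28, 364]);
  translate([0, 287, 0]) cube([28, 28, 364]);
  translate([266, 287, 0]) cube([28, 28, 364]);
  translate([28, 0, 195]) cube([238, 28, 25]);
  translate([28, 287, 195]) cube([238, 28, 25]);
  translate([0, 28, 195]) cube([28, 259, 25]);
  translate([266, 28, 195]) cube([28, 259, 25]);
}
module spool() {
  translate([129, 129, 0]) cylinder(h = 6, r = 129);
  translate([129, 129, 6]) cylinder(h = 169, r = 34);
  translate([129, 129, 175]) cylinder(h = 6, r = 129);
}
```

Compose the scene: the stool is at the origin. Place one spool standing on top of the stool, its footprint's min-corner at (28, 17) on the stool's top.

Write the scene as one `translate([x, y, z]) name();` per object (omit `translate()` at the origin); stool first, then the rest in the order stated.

stool();
translate([28, 17, 403]) spool();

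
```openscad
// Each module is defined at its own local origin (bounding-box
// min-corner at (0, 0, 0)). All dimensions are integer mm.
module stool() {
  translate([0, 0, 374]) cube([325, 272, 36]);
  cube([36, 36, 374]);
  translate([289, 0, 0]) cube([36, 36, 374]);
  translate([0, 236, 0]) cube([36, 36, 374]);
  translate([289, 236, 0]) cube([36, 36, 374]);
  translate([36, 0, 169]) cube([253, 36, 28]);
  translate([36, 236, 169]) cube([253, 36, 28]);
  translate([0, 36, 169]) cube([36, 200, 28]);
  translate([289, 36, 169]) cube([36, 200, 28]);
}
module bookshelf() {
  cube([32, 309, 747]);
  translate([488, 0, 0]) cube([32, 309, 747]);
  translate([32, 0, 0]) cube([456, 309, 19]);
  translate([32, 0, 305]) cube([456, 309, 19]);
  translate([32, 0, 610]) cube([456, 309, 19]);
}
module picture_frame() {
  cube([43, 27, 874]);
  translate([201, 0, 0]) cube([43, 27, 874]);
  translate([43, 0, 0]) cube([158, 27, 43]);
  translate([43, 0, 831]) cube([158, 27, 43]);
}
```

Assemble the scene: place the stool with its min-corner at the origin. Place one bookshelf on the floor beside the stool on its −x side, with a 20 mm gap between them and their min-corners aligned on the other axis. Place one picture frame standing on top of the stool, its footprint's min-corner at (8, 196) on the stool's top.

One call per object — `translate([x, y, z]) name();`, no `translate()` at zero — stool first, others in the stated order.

stool();
translate([-540, 0, 0]) bookshelf();
translate([8, 196, 410]) picture_frame();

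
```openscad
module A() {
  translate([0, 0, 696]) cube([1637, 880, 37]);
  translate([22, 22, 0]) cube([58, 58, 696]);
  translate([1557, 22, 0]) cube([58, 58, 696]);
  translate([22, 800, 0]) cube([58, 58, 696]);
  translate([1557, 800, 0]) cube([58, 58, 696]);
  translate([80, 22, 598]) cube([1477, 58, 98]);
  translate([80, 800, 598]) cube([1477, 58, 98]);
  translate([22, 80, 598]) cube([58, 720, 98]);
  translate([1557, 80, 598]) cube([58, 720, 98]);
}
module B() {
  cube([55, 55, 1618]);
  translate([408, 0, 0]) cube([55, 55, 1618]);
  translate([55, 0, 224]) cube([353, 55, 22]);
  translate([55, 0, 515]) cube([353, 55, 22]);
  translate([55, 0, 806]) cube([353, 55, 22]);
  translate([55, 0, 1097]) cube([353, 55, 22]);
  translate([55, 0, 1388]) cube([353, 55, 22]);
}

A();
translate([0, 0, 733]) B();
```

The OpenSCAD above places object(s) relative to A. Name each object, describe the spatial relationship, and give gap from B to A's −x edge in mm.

A is a table. B is a ladder. The ladder is on top of the table. The gap from the ladder to the table's −x edge is 0 mm.

The ladder's min-x is at 0; the table's min-x is 0; gap = 0 mm.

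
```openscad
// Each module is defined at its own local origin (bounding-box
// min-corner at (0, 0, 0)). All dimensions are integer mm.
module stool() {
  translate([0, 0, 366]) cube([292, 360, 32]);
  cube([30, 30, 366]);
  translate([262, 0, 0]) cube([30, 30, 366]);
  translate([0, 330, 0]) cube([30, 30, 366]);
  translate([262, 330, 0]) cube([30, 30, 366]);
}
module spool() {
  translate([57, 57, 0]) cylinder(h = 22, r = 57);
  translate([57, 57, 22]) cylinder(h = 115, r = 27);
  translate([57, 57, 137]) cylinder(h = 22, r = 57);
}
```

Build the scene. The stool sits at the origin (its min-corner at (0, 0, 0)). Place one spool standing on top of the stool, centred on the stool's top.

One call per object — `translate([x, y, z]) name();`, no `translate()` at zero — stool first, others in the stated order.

stool();
translate([89, 123, 398]) spool();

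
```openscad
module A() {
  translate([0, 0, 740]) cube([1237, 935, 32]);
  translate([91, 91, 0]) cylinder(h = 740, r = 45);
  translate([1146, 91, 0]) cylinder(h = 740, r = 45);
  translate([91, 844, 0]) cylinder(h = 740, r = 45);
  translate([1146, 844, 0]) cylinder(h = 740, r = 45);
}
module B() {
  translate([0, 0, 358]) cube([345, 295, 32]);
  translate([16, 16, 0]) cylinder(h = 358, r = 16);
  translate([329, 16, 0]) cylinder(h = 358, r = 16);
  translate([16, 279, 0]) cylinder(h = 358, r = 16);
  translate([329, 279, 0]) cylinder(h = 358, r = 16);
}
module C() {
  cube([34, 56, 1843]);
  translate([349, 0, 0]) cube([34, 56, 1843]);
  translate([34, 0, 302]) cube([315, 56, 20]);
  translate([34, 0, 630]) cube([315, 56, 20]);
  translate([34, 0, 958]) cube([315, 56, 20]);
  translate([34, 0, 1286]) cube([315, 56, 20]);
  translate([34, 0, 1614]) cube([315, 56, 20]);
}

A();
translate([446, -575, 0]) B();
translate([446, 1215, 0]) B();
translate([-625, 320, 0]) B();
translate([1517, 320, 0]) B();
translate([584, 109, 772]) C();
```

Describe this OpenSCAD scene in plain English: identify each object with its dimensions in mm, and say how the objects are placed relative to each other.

A is a rectangular dining table. The top is 1237×935×32 mm with its upper surface at z = 772 mm. It stands on four round legs of 90 mm diameter, each leg's bounding box inset 46 mm from the nearest pair of top edges, running from the floor to the underside of the top.

B is a simple wooden stool: a rectangular seat 345 mm (x) by 295 mm (y), 32 mm thick, top face at z = 390 mm, on four round legs, each 32 mm in diameter. The legs rest on z = 0, each leg's axis is inset half a diameter from the nearest pair of seat edges (so the leg's bounding box is flush with the corner).

C is a straight ladder. Two 34×56 mm vertical rails, 1843 mm tall, stand 383 mm apart (outside-to-outside) with their front faces coplanar on the −y side. 5 rungs, each 56 mm deep and 20 mm tall, span between the inner faces of the rails, front faces flush with the rails. The lowest rung's underside is at z = 302 mm and rungs are spaced 328 mm apart (underside to underside).

Four stools sit around the table at the −y, +y, −x, +x sides. The ladder is on top of the table.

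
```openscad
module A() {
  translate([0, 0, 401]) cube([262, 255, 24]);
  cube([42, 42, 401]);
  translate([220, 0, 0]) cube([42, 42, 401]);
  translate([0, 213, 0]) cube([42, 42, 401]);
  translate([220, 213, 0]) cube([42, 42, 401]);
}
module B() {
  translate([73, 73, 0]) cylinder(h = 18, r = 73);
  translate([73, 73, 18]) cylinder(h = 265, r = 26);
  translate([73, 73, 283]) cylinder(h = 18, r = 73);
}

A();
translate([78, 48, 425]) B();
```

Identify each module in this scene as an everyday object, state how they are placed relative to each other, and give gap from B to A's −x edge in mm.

The spool's min-x is at 78; the stool's min-x is 0; gap = 78 mm.

A is a stool. B is a spool. The spool is on top of the stool. The gap from the spool to the stool's −x edge is 78 mm.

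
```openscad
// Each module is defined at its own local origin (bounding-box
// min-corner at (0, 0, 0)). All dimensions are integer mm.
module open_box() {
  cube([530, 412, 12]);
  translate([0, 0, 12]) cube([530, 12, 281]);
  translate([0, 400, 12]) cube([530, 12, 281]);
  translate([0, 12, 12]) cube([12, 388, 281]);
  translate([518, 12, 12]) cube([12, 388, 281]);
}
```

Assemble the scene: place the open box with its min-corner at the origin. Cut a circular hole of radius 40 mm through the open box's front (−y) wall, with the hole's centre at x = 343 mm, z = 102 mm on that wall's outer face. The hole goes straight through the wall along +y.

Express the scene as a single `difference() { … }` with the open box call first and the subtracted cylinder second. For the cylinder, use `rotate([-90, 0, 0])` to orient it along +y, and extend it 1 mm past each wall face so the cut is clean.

difference() {
  open_box();
  translate([343, -1, 102]) rotate([-90, 0, 0]) cylinder(h = 14, r = 40);
}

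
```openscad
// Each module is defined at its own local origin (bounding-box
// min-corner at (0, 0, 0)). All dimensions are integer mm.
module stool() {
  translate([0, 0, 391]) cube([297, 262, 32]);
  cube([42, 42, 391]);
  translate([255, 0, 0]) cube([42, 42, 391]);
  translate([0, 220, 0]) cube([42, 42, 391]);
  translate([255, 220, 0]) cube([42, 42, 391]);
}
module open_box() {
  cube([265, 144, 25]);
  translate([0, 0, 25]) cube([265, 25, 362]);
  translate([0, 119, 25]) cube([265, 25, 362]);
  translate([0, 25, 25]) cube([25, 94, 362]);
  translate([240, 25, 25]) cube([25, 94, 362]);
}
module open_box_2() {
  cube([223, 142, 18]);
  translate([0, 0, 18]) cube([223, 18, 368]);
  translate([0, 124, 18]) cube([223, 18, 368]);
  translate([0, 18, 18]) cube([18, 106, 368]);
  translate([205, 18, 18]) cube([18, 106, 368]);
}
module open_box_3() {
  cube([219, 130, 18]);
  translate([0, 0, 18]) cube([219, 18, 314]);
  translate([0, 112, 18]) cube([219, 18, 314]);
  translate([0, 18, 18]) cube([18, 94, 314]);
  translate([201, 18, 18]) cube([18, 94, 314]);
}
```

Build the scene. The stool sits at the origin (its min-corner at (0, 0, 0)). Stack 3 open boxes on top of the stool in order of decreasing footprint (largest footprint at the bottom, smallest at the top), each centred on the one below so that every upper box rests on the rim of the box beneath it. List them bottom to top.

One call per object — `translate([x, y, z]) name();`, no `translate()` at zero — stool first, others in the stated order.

stool();
translate([16, 59, 423]) open_box();
translate([37, 60, 810]) open_box_2();
translate([39, 66, 1196]) open_box_3();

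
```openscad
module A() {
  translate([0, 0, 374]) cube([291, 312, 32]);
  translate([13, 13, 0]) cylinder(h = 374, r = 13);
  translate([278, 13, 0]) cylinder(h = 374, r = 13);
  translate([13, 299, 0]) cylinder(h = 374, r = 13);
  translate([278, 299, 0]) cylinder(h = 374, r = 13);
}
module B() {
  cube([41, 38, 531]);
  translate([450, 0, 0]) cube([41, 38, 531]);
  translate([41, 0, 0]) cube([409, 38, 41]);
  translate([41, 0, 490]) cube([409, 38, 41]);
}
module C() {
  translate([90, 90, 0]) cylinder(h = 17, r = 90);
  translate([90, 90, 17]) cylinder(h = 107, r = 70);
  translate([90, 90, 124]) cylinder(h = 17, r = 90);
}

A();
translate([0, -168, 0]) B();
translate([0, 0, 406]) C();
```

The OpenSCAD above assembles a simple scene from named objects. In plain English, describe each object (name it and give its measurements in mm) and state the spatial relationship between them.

A is a four-legged stool. The seat is 291×312 mm, 32 mm thick, top at z = 406 mm. It stands on four round legs, each 26 mm in diameter, from z = 0 to the seat underside, each leg's axis is inset half a diameter from the nearest pair of seat edges (so the leg's bounding box is flush with the corner).

B is a rectangular picture frame lying in the x–z plane (depth along y). The opening is 409 mm wide (x) by 449 mm tall (z), surrounded by a border 41 mm wide on all four sides. The frame is 38 mm deep and is made of two full-height vertical stiles with two horizontal rails fitted between them.

C is a spool: two coaxial disc flanges of radius 90 mm and thickness 17 mm, joined by a core cylinder of radius 70 mm and height 107 mm. The lower flange rests on z = 0 and the three cylinders share a vertical axis.

The picture frame is on the floor beside the stool on its −y side. The spool is on top of the stool.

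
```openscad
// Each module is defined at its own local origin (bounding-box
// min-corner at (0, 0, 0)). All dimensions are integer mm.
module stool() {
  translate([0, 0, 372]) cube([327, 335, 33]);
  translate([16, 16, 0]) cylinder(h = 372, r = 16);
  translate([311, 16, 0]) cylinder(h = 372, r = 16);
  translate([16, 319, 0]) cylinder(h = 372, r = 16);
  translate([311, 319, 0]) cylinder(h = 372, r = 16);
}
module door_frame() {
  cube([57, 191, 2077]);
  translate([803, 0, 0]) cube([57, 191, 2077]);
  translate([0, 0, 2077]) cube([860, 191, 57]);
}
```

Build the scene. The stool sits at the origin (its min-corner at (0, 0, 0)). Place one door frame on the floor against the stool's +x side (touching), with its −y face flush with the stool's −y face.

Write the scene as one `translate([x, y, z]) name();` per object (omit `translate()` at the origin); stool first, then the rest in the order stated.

stool();
translate([327, 0, 0]) door_frame();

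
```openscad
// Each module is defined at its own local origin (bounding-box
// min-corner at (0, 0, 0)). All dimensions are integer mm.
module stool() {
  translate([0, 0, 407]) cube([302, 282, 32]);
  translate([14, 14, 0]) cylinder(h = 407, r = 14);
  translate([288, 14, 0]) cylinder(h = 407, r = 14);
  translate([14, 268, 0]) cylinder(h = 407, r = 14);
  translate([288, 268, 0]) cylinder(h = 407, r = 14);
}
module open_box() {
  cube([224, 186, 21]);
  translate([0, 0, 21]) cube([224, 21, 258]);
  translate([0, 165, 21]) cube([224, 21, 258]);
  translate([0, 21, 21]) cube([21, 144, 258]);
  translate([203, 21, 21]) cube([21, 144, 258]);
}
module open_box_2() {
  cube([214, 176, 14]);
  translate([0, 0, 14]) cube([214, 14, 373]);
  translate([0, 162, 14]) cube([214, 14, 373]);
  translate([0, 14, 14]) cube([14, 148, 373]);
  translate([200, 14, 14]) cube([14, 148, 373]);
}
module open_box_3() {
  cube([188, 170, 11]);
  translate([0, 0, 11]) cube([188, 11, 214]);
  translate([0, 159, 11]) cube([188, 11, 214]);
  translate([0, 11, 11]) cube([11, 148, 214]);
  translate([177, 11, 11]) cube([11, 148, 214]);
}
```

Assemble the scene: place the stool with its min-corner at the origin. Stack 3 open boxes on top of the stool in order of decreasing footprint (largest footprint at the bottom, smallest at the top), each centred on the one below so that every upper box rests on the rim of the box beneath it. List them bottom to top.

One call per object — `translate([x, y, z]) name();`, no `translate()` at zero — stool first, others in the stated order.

stool();
translate([39, 48, 439]) open_box();
translate([44, 53, 718]) open_box_2();
translate([57, 56, 1105]) open_box_3();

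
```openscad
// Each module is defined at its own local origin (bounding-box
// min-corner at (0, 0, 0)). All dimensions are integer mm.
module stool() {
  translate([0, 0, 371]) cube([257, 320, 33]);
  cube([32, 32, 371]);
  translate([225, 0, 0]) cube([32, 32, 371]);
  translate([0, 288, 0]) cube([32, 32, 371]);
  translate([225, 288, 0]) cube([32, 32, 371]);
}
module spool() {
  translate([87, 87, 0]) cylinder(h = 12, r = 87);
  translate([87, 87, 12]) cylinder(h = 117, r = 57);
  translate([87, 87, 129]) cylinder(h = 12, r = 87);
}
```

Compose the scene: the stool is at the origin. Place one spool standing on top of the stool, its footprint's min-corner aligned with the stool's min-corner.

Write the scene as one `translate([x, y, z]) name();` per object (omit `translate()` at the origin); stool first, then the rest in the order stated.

stool();
translate([0, 0, 404]) spool();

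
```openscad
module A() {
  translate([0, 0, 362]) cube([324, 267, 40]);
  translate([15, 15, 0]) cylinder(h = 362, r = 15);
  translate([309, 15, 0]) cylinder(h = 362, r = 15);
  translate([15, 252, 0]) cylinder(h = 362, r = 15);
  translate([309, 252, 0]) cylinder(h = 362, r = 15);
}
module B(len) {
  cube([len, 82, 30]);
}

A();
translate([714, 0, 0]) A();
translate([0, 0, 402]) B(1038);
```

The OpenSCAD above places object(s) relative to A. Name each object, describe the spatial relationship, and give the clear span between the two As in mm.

A is a stool. B is a beam. A beam spans the tops of two stools. The clear span between the two stools is 390 mm.

Second stool starts at x = 714; first ends at x = 324; clear span = 714 − 324 = 390 mm.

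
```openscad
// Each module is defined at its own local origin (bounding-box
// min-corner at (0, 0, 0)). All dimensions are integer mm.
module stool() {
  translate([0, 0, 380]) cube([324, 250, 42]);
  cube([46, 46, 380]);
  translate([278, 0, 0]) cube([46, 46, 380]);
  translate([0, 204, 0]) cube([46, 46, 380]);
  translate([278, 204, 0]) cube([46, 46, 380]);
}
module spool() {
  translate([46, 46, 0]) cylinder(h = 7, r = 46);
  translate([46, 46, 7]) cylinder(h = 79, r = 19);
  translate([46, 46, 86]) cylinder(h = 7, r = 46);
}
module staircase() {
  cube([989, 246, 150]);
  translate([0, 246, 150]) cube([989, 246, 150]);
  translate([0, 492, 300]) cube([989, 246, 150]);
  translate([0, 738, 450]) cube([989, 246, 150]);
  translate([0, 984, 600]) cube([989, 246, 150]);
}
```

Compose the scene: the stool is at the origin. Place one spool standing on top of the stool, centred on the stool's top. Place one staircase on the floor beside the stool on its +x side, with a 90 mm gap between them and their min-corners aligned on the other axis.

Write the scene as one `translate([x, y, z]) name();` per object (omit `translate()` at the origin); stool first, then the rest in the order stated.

stool();
translate([116, 79, 422]) spool();
translate([414, 0, 0]) staircase();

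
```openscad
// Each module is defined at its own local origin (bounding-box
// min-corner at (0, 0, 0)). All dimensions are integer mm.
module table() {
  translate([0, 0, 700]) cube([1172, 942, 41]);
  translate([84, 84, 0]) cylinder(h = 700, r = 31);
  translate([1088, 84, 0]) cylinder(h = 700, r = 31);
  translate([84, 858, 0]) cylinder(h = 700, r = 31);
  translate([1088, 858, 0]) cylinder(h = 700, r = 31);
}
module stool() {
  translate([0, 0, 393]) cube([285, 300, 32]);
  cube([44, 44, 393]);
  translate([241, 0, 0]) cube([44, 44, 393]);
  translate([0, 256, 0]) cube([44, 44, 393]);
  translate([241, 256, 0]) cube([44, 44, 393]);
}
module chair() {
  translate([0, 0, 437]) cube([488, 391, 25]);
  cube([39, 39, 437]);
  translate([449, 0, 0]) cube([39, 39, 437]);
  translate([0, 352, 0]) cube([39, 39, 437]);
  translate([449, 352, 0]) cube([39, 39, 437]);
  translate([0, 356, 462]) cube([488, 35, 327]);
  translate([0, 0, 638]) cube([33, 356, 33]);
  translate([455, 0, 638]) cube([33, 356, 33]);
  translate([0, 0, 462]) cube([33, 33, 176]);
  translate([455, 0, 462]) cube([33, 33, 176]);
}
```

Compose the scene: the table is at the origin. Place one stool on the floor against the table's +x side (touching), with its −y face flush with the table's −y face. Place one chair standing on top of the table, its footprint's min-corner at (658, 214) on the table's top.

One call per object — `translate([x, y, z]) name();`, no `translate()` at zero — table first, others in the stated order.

table();
translate([1172, 0, 0]) stool();
translate([658, 214, 741]) chair();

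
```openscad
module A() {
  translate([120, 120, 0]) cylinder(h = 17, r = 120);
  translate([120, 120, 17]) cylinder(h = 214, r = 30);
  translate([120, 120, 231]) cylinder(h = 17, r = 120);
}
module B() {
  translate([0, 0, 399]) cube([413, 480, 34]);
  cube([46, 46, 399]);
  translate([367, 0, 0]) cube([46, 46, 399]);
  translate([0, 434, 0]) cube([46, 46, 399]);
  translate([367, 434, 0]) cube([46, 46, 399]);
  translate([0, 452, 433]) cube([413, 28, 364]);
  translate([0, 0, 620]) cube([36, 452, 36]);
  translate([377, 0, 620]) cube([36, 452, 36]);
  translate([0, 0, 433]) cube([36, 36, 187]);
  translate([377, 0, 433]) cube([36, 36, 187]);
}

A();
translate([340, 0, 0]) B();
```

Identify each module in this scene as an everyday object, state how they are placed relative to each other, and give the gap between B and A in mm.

A is a spool. B is a chair. The chair is on the floor beside the spool on its +x side. The gap between the chair and the spool is 100 mm.

The chair's nearest face is 100 mm from the spool's +x face.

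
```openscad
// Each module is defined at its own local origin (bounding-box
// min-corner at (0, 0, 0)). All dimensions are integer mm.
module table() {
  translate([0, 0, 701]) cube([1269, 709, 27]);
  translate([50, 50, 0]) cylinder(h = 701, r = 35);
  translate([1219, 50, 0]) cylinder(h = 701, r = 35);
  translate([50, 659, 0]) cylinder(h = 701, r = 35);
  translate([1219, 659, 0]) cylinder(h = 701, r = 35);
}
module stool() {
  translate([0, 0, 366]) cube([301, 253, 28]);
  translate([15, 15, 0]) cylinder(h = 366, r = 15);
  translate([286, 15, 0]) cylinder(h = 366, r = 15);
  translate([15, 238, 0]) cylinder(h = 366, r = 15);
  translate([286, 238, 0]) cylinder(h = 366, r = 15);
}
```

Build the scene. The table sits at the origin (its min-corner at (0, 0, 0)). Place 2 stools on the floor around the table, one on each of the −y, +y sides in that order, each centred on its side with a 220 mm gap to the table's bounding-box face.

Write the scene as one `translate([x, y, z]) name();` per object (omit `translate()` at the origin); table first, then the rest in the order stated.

table();
translate([484, -473, 0]) stool();
translate([484, 929, 0]) stool();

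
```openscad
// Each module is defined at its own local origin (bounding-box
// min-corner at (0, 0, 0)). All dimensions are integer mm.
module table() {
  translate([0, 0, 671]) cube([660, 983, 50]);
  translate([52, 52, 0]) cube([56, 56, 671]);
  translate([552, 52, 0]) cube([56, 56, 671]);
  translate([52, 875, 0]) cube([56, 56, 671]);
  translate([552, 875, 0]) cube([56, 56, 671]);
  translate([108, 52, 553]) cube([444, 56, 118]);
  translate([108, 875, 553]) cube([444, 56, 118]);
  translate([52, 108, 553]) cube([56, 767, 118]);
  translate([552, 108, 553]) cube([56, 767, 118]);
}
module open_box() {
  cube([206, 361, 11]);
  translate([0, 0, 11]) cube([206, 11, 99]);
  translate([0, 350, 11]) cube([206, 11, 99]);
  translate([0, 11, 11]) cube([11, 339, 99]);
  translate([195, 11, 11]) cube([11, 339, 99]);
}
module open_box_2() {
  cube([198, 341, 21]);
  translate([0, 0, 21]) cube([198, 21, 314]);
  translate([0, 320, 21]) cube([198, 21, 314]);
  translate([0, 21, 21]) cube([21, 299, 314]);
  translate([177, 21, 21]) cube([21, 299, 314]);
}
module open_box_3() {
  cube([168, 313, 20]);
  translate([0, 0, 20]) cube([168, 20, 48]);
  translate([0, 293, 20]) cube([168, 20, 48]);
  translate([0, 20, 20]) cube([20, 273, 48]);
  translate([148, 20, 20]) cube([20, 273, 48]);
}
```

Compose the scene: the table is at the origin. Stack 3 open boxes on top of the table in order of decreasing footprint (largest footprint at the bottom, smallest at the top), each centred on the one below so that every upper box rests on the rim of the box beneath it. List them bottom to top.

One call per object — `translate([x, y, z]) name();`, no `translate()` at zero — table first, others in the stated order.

table();
translate([227, 311, 721]) open_box();
translate([231, 321, 831]) open_box_2();
translate([246, 335, 1166]) open_box_3();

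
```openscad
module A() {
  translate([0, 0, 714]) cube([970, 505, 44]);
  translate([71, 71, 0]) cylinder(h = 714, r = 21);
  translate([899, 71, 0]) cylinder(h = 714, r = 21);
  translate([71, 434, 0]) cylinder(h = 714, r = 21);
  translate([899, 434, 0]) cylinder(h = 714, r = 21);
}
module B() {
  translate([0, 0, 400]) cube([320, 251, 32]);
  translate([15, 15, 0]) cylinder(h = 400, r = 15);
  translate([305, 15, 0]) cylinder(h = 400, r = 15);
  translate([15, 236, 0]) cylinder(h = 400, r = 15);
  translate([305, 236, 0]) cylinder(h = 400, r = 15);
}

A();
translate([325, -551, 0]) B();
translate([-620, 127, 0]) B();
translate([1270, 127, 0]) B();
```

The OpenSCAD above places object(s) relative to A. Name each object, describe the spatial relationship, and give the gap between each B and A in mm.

Each stool's nearest face is 300 mm from the table's bounding box.

A is a table. B is a stool. Three stools sit around the table at the −y, −x, +x sides. The gap between each stool and the table is 300 mm.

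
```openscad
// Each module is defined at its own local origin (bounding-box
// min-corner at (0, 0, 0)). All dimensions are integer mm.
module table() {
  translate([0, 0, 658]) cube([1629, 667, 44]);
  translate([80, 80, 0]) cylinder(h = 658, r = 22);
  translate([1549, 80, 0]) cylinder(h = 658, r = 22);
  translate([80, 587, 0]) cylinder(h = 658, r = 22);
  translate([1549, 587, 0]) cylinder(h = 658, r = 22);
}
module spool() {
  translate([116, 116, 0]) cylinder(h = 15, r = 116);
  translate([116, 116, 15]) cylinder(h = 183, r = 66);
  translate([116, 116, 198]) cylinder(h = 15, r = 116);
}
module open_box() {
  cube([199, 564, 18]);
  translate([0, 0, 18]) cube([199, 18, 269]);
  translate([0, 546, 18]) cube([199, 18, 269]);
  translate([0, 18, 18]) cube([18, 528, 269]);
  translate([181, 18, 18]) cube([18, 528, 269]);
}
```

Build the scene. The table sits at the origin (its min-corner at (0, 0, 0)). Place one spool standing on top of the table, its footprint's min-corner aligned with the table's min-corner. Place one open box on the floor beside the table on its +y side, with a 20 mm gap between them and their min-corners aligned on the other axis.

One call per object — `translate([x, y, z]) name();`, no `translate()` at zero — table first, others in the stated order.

table();
translate([0, 0, 702]) spool();
translate([0, 687, 0]) open_box();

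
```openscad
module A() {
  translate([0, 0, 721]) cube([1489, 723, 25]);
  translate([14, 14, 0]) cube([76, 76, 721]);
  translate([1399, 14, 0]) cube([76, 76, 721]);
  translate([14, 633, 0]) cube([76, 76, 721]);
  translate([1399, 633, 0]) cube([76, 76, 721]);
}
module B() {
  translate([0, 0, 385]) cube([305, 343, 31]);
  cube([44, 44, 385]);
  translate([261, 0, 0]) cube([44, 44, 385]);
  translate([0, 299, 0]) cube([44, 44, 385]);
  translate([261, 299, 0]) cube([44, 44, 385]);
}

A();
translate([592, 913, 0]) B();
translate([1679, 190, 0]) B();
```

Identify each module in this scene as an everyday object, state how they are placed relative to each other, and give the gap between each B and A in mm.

A is a table. B is a stool. Two stools sit around the table at the +y, +x sides. The gap between each stool and the table is 190 mm.

Each stool's nearest face is 190 mm from the table's bounding box.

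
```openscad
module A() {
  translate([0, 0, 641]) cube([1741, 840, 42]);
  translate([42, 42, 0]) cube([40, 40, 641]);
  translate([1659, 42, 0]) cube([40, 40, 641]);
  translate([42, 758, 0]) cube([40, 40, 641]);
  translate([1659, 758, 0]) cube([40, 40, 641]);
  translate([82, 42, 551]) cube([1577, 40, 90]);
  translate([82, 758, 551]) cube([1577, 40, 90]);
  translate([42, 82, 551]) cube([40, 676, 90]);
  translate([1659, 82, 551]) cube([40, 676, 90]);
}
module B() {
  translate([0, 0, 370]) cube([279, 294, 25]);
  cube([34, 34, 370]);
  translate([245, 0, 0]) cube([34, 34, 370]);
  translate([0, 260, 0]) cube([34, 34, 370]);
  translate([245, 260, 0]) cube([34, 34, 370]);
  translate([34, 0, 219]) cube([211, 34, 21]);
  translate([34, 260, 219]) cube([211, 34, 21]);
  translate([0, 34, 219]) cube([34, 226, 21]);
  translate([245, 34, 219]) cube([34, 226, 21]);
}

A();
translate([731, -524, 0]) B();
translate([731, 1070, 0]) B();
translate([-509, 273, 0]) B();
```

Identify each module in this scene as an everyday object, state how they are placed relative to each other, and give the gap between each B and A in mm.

Each stool's nearest face is 230 mm from the table's bounding box.

A is a table. B is a stool. Three stools sit around the table at the −y, +y, −x sides. The gap between each stool and the table is 230 mm.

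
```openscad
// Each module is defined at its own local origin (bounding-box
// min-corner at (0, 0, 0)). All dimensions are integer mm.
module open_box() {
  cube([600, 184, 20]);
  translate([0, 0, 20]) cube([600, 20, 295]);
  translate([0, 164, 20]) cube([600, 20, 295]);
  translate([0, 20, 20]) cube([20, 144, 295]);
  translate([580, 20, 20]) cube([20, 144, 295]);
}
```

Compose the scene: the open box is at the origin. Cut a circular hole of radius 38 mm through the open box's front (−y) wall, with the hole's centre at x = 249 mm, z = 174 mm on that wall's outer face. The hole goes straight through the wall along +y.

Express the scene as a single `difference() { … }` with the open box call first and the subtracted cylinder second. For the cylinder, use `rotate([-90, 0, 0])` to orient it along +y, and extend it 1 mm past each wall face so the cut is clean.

difference() {
  open_box();
  translate([249, -1, 174]) rotate([-90, 0, 0]) cylinder(h = 22, r = 38);
}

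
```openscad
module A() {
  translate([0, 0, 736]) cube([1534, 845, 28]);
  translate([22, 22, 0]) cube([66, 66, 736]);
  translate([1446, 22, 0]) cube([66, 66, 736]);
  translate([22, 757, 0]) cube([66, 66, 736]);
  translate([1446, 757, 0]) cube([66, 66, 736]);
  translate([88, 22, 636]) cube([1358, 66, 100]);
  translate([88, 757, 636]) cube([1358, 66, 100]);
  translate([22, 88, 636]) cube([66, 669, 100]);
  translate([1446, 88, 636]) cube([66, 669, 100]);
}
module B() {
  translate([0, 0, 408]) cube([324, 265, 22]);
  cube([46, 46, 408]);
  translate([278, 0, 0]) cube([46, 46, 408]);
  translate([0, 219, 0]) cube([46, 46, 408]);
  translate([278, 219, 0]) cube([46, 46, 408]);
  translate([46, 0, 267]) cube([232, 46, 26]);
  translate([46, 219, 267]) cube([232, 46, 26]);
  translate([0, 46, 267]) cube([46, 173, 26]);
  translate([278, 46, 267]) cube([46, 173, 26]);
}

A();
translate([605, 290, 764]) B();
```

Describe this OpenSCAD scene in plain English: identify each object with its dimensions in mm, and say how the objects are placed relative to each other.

A is a rectangular dining table. The top is 1534×845×28 mm with its upper surface at z = 764 mm. It stands on four 66×66 mm square legs, each inset 22 mm from the nearest pair of top edges, running from the floor to the underside of the top. Four apron rails, 66 mm thick and 100 mm tall, run between adjacent legs with their top edges flush with the underside of the top and their outer faces flush with the legs' outer faces.

B is a simple wooden stool: a rectangular seat 324 mm (x) by 265 mm (y), 22 mm thick, top face at z = 430 mm, on four square legs, each 46×46 mm in cross-section. The legs rest on z = 0, each flush with a corner of the seat. Four stretchers, 46 mm wide and 26 mm tall, connect adjacent legs with their undersides at z = 267 mm, each running between the inner faces of the legs it joins and aligned with the legs' outer faces on the other axis.

The stool is on top of the table, centred.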